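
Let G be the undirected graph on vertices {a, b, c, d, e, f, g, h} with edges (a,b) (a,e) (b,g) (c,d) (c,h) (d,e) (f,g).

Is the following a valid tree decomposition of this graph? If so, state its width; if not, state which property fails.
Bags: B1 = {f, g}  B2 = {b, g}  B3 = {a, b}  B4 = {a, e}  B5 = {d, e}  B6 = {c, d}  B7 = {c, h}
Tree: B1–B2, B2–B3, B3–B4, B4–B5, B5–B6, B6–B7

Vertex coverage: the bags together contain {a, b, c, d, e, f, g, h}, the full vertex set. Edge coverage: each edge of G has both endpoints in at least one bag. Running intersection: for every vertex, the bags containing it form a connected subtree. All three properties hold, so this is a valid tree decomposition of width max|bag| − 1 = 1, and hence tw(G) ≤ 1.

Yes; width 1.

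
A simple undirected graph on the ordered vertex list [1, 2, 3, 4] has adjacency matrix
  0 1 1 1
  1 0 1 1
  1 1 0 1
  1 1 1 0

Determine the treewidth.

A width-3 tree decomposition is:
Bags: B1 = {1, 2, 3, 4}
Tree: (single bag)
With just one bag of size 4, the width is 4 − 1 = 3, so tw(G) ≤ 3. On the other hand G contains the 4-clique {1, 2, 3, 4}. A clique must lie in a single bag of any decomposition, so no decomposition can have width below 3. Combining the bounds, tw(G) = 3.

3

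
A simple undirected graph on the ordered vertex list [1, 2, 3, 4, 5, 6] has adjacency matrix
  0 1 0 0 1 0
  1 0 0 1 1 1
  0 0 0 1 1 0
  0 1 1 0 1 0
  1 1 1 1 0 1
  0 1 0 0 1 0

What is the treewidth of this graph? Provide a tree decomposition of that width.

The largest bag has 3 vertices, giving width 2; this decomposition certifies tw(G) ≤ 2. For the lower bound, the 3 vertices {1, 2, 5} are pairwise adjacent, and any tree decomposition puts a clique entirely inside one bag — forcing width ≥ 2. Therefore the treewidth is 2.

Treewidth 2.
One such decomposition:
Bags: B1 = {3, 4, 5}  B2 = {2, 4, 5}  B3 = {1, 2, 5}  B4 = {2, 5, 6}
Tree: B1–B2, B2–B3, B3–B4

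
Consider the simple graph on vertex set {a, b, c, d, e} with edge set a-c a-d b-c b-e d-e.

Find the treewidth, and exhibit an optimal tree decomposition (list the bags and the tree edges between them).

Treewidth 2.
One optimal decomposition is:
Bags: B1 = {a, d, e}  B2 = {a, c, e}  B3 = {b, c, e}
Tree: B1–B2, B2–B3

The largest bag has 3 vertices, giving width 2; this decomposition certifies tw(G) ≤ 2. The edges e–d–a–c–b–e form a cycle, so G is not a tree and its treewidth is at least 2. Hence tw(G) = 2 exactly.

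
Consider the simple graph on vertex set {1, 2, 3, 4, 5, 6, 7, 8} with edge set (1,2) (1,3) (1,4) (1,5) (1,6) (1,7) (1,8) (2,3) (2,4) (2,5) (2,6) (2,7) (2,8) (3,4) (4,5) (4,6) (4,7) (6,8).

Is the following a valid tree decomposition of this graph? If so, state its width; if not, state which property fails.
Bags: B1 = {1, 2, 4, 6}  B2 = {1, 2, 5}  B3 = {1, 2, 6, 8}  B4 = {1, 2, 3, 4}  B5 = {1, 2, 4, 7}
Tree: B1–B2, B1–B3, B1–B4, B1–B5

A tree decomposition must satisfy three properties: every vertex lies in some bag; for every edge, both endpoints lie together in some bag; and for every vertex, the bags containing it form a connected subtree. Here edge (4,5) lies in no bag, so the decomposition is invalid.

No — edge (4,5) lies in no bag.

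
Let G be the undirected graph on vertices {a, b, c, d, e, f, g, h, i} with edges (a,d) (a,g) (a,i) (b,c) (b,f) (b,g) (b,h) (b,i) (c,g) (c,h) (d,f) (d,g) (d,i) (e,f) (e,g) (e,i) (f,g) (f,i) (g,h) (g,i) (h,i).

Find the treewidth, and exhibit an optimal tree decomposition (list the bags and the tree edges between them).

Treewidth 3.
One such decomposition:
Bags: B1 = {b, f, g, i}  B2 = {d, f, g, i}  B3 = {e, f, g, i}  B4 = {a, d, g, i}  B5 = {b, g, h, i}  B6 = {b, c, g, h}
Tree: B1–B2, B1–B3, B2–B4, B1–B5, B5–B6

The largest bag has 4 vertices, giving width 3; this decomposition certifies tw(G) ≤ 3. Conversely, {b, c, g, h} is a clique of size 4, and the vertices of any clique must share a bag in every tree decomposition; so some bag has ≥ 4 vertices and tw(G) ≥ 3. The upper and lower bounds meet at 3, so that is the treewidth.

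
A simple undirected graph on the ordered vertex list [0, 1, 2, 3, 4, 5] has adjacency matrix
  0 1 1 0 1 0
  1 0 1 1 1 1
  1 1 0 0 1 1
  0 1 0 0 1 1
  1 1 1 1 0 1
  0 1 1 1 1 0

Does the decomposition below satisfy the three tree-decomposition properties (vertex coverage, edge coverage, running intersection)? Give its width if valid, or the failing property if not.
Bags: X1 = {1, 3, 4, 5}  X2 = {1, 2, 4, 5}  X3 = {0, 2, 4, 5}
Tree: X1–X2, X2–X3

No — edge (1,0) lies in no bag.

A tree decomposition must satisfy three properties: every vertex lies in some bag; for every edge, both endpoints lie together in some bag; and for every vertex, the bags containing it form a connected subtree. Here edge (1,0) lies in no bag, so the decomposition is invalid.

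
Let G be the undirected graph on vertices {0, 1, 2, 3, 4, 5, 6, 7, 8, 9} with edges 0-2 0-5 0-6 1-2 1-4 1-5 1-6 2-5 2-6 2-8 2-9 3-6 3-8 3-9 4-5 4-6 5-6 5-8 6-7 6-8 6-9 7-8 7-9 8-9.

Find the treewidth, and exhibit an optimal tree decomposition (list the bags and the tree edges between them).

Treewidth 3.
One optimal decomposition is:
Bags: B1 = {1, 4, 5, 6}  B2 = {1, 2, 5, 6}  B3 = {2, 5, 6, 8}  B4 = {2, 6, 8, 9}  B5 = {6, 7, 8, 9}  B6 = {3, 6, 8, 9}  B7 = {0, 2, 5, 6}
Tree: B1–B2, B2–B3, B3–B4, B4–B5, B5–B6, B2–B7

Each bag holds 4 vertices, so the decomposition has width 3, which upper-bounds the treewidth. For the lower bound, the 4 vertices {2, 6, 8, 9} are pairwise adjacent, and any tree decomposition puts a clique entirely inside one bag — forcing width ≥ 3. Hence tw(G) = 3 exactly.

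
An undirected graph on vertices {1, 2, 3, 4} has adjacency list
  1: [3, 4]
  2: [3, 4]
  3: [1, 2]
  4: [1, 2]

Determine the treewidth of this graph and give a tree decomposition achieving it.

Treewidth 2.
One such decomposition:
Bags: B1 = {1, 2, 4}  B2 = {1, 2, 3}
Tree: B1–B2

Each bag holds 3 vertices, so the decomposition has width 2, which upper-bounds the treewidth. For the lower bound, G contains the cycle 1–4–2–3–1, so G is not a forest; only forests have treewidth ≤ 1, hence tw(G) ≥ 2. Combining the bounds, tw(G) = 2.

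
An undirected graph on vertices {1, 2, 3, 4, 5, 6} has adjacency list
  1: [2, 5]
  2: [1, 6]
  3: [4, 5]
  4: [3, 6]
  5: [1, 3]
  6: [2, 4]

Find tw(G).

A width-2 tree decomposition is:
Bags: B1 = {1, 2, 6}  B2 = {1, 5, 6}  B3 = {3, 5, 6}  B4 = {3, 4, 6}
Tree: B1–B2, B2–B3, B3–B4
Every bag has size at most 3, so the width is 3 − 1 = 2 and tw(G) ≤ 2. The edges 6–2–1–5–3–4–6 form a cycle, so G is not a tree and its treewidth is at least 2. Hence tw(G) = 2 exactly.

2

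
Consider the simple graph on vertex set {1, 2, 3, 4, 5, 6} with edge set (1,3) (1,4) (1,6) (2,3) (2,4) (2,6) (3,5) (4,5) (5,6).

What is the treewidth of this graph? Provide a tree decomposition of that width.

Treewidth 3.
One optimal decomposition is:
Bags: B1 = {2, 3, 4, 6}  B2 = {1, 3, 4, 6}  B3 = {3, 4, 5, 6}
Tree: B1–B2, B2–B3

Every bag has size at most 4, so the width is 4 − 1 = 3 and tw(G) ≤ 3. For the lower bound: the 4 vertex sets {2,6}, {1,4}, {3}, {5} are disjoint, each induces a connected subgraph, and every pair is joined by at least one edge of G. Contracting each set to a single vertex therefore yields K_{4} as a minor, and since treewidth is minor-monotone, tw(G) ≥ tw(K_{4}) = 3. Combining the bounds, tw(G) = 3.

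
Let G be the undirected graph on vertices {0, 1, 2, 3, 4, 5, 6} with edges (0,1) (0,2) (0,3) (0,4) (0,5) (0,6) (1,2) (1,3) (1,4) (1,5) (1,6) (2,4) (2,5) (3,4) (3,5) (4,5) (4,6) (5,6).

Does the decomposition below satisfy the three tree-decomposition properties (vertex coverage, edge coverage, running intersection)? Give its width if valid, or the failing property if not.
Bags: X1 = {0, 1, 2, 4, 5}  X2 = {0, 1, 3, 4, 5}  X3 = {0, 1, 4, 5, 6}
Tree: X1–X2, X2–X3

Every vertex of G appears in some bag (union = {0, 1, 2, 3, 4, 5, 6}); every edge is covered by a bag; and for each vertex v the set of bags containing v is connected in the bag tree. The decomposition is therefore valid. The largest bag has 5 vertices, so the width is 4.

Yes; width 4.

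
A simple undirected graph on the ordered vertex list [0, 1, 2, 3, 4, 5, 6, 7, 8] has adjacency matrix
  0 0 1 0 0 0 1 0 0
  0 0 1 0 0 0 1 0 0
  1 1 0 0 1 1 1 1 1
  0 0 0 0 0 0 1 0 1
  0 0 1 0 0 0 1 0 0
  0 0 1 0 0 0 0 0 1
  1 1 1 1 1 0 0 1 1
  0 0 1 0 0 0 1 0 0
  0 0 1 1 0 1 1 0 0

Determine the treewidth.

A width-2 tree decomposition is:
Bags: B1 = {2, 6, 7}  B2 = {2, 6, 8}  B3 = {0, 2, 6}  B4 = {1, 2, 6}  B5 = {2, 4, 6}  B6 = {3, 6, 8}  B7 = {2, 5, 8}
Tree: B1–B2, B2–B3, B2–B4, B2–B5, B2–B6, B2–B7
Every bag has size at most 3, so the width is 3 − 1 = 2 and tw(G) ≤ 2. Conversely, {2, 5, 8} is a clique of size 3, and the vertices of any clique must share a bag in every tree decomposition; so some bag has ≥ 3 vertices and tw(G) ≥ 2. The upper and lower bounds meet at 2, so that is the treewidth.

2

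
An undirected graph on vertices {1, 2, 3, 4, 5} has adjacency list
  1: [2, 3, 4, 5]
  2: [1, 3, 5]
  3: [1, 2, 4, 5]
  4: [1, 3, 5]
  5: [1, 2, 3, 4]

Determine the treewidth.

3

A width-3 tree decomposition is:
Bags: B1 = {1, 2, 3, 5}  B2 = {1, 3, 4, 5}
Tree: B1–B2
The largest bag has 4 vertices, giving width 3; this decomposition certifies tw(G) ≤ 3. Conversely, {1, 2, 3, 5} is a clique of size 4, and the vertices of any clique must share a bag in every tree decomposition; so some bag has ≥ 4 vertices and tw(G) ≥ 3. The upper and lower bounds meet at 3, so that is the treewidth.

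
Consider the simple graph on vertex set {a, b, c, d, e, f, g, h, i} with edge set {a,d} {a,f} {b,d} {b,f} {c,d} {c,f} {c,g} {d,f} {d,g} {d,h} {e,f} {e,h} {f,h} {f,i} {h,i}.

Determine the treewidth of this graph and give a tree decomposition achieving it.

Treewidth 2.
One such decomposition:
Bags: B1 = {c, d, f}  B2 = {c, d, g}  B3 = {b, d, f}  B4 = {a, d, f}  B5 = {d, f, h}  B6 = {f, h, i}  B7 = {e, f, h}
Tree: B1–B2, B1–B3, B1–B4, B4–B5, B5–B6, B6–B7

Every bag has size at most 3, so the width is 3 − 1 = 2 and tw(G) ≤ 2. On the other hand G contains the 3-clique {c, d, g}. A clique must lie in a single bag of any decomposition, so no decomposition can have width below 2. Combining the bounds, tw(G) = 2.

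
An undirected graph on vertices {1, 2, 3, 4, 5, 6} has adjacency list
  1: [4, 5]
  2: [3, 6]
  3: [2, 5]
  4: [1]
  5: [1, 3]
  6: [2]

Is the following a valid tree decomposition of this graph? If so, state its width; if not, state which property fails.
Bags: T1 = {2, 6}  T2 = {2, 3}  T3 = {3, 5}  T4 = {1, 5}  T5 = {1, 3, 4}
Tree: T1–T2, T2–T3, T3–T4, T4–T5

No — bags containing vertex 3 are not connected in the tree.

A tree decomposition must satisfy three properties: every vertex lies in some bag; for every edge, both endpoints lie together in some bag; and for every vertex, the bags containing it form a connected subtree. Here bags containing vertex 3 are not connected in the tree, so the decomposition is invalid.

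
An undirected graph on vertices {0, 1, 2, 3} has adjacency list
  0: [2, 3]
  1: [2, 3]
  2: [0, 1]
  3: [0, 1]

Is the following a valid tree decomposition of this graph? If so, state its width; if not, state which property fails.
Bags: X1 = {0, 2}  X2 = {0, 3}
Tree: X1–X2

A tree decomposition must satisfy three properties: every vertex lies in some bag; for every edge, both endpoints lie together in some bag; and for every vertex, the bags containing it form a connected subtree. Here vertex 1 appears in no bag, so the decomposition is invalid.

No — vertex 1 appears in no bag.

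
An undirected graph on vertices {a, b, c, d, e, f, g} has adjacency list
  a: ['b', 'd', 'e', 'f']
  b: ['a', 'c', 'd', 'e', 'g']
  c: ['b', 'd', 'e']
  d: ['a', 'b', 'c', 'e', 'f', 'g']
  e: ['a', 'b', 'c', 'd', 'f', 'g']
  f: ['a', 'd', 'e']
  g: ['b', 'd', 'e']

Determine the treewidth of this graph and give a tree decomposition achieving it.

Treewidth 3.
One such decomposition:
Bags: B1 = {a, b, d, e}  B2 = {b, d, e, g}  B3 = {b, c, d, e}  B4 = {a, d, e, f}
Tree: B1–B2, B2–B3, B1–B4

The largest bag has 4 vertices, giving width 3; this decomposition certifies tw(G) ≤ 3. Conversely, {a, d, e, f} is a clique of size 4, and the vertices of any clique must share a bag in every tree decomposition; so some bag has ≥ 4 vertices and tw(G) ≥ 3. Therefore the treewidth is 3.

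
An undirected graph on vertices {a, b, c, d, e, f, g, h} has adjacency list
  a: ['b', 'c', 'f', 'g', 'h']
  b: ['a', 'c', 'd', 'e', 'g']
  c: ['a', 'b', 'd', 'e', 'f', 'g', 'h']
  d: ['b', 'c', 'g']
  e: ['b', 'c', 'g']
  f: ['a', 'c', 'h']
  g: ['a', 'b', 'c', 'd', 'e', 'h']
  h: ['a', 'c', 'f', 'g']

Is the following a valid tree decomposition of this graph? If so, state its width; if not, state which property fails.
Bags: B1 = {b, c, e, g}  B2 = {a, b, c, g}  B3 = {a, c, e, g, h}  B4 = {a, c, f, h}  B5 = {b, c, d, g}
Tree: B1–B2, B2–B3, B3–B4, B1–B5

A tree decomposition must satisfy three properties: every vertex lies in some bag; for every edge, both endpoints lie together in some bag; and for every vertex, the bags containing it form a connected subtree. Here bags containing vertex e are not connected in the tree, so the decomposition is invalid.

No — bags containing vertex e are not connected in the tree.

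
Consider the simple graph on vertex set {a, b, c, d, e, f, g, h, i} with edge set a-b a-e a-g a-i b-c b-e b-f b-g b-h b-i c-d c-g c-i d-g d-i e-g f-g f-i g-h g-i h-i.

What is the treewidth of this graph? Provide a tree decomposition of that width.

Every bag has size at most 4, so the width is 4 − 1 = 3 and tw(G) ≤ 3. Conversely, {c, d, g, i} is a clique of size 4, and the vertices of any clique must share a bag in every tree decomposition; so some bag has ≥ 4 vertices and tw(G) ≥ 3. Combining the bounds, tw(G) = 3.

Treewidth 3.
One such decomposition:
Bags: B1 = {b, c, g, i}  B2 = {a, b, g, i}  B3 = {a, b, e, g}  B4 = {b, g, h, i}  B5 = {c, d, g, i}  B6 = {b, f, g, i}
Tree: B1–B2, B2–B3, B2–B4, B1–B5, B2–B6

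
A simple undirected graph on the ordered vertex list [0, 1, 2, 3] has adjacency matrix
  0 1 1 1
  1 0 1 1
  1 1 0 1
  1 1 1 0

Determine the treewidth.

A width-3 tree decomposition is:
Bags: B1 = {0, 1, 2, 3}
Tree: (single bag)
A single bag containing all 4 vertices is trivially a valid decomposition of width 3. For the lower bound, the 4 vertices {0, 1, 2, 3} are pairwise adjacent, and any tree decomposition puts a clique entirely inside one bag — forcing width ≥ 3. Combining the bounds, tw(G) = 3.

3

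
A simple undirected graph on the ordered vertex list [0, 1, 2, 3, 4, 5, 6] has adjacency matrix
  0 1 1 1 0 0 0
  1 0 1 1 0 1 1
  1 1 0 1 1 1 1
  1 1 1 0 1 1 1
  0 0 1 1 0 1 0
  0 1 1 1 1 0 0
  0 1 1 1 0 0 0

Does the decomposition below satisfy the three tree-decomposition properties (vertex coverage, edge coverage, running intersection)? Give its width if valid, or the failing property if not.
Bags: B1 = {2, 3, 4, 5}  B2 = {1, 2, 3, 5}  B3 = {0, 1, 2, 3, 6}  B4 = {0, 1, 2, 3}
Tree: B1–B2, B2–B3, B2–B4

A tree decomposition must satisfy three properties: every vertex lies in some bag; for every edge, both endpoints lie together in some bag; and for every vertex, the bags containing it form a connected subtree. Here bags containing vertex 0 are not connected in the tree, so the decomposition is invalid.

No — bags containing vertex 0 are not connected in the tree.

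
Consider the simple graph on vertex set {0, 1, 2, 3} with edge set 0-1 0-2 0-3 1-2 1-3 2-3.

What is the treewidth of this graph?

A width-3 tree decomposition is:
Bags: B1 = {0, 1, 2, 3}
Tree: (single bag)
With just one bag of size 4, the width is 4 − 1 = 3, so tw(G) ≤ 3. For the lower bound, the 4 vertices {0, 1, 2, 3} are pairwise adjacent, and any tree decomposition puts a clique entirely inside one bag — forcing width ≥ 3. Combining the bounds, tw(G) = 3.

3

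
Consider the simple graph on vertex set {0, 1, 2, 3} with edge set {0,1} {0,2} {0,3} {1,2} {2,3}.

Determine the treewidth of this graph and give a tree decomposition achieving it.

Each bag holds 3 vertices, so the decomposition has width 2, which upper-bounds the treewidth. On the other hand G contains the 3-clique {0, 1, 2}. A clique must lie in a single bag of any decomposition, so no decomposition can have width below 2. Hence tw(G) = 2 exactly.

Treewidth 2.
Bags: B1 = {0, 1, 2}  B2 = {0, 2, 3}
Tree: B1–B2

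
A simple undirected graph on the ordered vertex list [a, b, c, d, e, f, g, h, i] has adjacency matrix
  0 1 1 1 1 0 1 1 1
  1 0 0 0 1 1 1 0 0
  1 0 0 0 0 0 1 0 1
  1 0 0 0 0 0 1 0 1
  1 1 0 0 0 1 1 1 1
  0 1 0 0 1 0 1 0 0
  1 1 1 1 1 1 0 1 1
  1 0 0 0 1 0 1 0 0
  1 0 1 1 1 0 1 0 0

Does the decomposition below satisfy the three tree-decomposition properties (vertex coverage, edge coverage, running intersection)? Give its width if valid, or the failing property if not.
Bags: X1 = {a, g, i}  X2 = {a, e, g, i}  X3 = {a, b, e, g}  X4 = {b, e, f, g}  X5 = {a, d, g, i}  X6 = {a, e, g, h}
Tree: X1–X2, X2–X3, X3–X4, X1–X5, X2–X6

No — vertex c appears in no bag.

A tree decomposition must satisfy three properties: every vertex lies in some bag; for every edge, both endpoints lie together in some bag; and for every vertex, the bags containing it form a connected subtree. Here vertex c appears in no bag, so the decomposition is invalid.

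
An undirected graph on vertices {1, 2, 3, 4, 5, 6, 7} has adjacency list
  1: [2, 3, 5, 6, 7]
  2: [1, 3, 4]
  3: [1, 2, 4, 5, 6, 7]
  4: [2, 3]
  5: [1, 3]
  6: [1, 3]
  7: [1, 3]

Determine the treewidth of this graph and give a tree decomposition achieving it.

Each bag holds 3 vertices, so the decomposition has width 2, which upper-bounds the treewidth. Conversely, {1, 2, 3} is a clique of size 3, and the vertices of any clique must share a bag in every tree decomposition; so some bag has ≥ 3 vertices and tw(G) ≥ 2. Therefore the treewidth is 2.

Treewidth 2.
One optimal decomposition is:
Bags: B1 = {1, 2, 3}  B2 = {1, 3, 6}  B3 = {2, 3, 4}  B4 = {1, 3, 7}  B5 = {1, 3, 5}
Tree: B1–B2, B1–B3, B2–B4, B2–B5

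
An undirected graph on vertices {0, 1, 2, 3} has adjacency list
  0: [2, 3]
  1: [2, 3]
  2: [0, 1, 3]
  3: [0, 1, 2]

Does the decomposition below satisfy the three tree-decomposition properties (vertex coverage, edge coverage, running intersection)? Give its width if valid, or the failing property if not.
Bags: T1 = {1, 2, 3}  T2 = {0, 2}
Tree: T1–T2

A tree decomposition must satisfy three properties: every vertex lies in some bag; for every edge, both endpoints lie together in some bag; and for every vertex, the bags containing it form a connected subtree. Here edge (3,0) lies in no bag, so the decomposition is invalid.

No — edge (3,0) lies in no bag.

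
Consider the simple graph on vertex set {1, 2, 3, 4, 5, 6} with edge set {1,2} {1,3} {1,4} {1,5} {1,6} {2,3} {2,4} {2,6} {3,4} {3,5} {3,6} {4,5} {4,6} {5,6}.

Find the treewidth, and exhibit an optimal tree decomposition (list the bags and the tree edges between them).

Treewidth 4.
One optimal decomposition is:
Bags: B1 = {1, 3, 4, 5, 6}  B2 = {1, 2, 3, 4, 6}
Tree: B1–B2

The largest bag has 5 vertices, giving width 4; this decomposition certifies tw(G) ≤ 4. For the lower bound, the 5 vertices {1, 2, 3, 4, 6} are pairwise adjacent, and any tree decomposition puts a clique entirely inside one bag — forcing width ≥ 4. Therefore the treewidth is 4.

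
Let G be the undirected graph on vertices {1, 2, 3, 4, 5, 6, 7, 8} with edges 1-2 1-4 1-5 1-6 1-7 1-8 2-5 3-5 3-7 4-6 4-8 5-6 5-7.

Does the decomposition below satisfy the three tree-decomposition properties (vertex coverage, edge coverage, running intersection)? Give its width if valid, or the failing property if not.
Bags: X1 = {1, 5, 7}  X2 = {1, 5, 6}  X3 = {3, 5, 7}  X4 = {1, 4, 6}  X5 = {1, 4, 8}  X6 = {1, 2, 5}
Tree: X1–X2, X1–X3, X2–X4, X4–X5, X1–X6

Vertex coverage: the bags together contain {1, 2, 3, 4, 5, 6, 7, 8}, the full vertex set. Edge coverage: each edge of G has both endpoints in at least one bag. Running intersection: for every vertex, the bags containing it form a connected subtree. All three properties hold, so this is a valid tree decomposition of width max|bag| − 1 = 2, and hence tw(G) ≤ 2.

Yes; width 2.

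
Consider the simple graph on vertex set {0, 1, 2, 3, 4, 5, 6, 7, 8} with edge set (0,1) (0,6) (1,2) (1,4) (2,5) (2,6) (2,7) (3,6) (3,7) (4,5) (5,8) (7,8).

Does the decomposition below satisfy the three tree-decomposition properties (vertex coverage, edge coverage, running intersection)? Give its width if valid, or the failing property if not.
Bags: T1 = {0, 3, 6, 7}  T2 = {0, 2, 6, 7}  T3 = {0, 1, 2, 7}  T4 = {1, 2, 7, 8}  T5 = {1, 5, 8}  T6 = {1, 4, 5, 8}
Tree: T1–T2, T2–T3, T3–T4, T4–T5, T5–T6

A tree decomposition must satisfy three properties: every vertex lies in some bag; for every edge, both endpoints lie together in some bag; and for every vertex, the bags containing it form a connected subtree. Here edge (2,5) lies in no bag, so the decomposition is invalid.

No — edge (2,5) lies in no bag.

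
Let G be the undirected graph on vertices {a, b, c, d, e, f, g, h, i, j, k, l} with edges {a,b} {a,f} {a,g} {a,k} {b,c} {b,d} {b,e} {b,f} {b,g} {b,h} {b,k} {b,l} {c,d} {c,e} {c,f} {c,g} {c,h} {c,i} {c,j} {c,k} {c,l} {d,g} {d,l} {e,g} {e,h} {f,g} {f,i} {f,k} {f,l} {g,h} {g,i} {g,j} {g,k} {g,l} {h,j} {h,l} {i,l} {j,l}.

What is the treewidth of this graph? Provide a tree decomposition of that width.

Every bag has size at most 5, so the width is 5 − 1 = 4 and tw(G) ≤ 4. For the lower bound, the 5 vertices {c, g, h, j, l} are pairwise adjacent, and any tree decomposition puts a clique entirely inside one bag — forcing width ≥ 4. The upper and lower bounds meet at 4, so that is the treewidth.

Treewidth 4.
One optimal decomposition is:
Bags: B1 = {a, b, f, g, k}  B2 = {b, c, f, g, k}  B3 = {b, c, f, g, l}  B4 = {b, c, g, h, l}  B5 = {c, g, h, j, l}  B6 = {c, f, g, i, l}  B7 = {b, c, e, g, h}  B8 = {b, c, d, g, l}
Tree: B1–B2, B2–B3, B3–B4, B4–B5, B3–B6, B4–B7, B3–B8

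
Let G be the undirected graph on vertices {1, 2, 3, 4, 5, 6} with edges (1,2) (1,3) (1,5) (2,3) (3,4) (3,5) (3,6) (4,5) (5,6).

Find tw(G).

A width-2 tree decomposition is:
Bags: B1 = {1, 3, 5}  B2 = {1, 2, 3}  B3 = {3, 4, 5}  B4 = {3, 5, 6}
Tree: B1–B2, B1–B3, B3–B4
The largest bag has 3 vertices, giving width 2; this decomposition certifies tw(G) ≤ 2. On the other hand G contains the 3-clique {1, 2, 3}. A clique must lie in a single bag of any decomposition, so no decomposition can have width below 2. The upper and lower bounds meet at 2, so that is the treewidth.

2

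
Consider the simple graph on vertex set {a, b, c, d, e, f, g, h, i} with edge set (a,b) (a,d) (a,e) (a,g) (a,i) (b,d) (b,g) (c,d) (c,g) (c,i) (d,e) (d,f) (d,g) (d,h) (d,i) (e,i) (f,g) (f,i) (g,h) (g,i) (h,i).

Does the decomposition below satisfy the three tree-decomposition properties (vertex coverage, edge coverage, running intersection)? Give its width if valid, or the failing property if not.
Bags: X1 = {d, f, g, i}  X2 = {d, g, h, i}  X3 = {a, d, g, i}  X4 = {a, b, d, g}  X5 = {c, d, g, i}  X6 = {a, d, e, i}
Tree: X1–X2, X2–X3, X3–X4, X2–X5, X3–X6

Checking the three conditions: (i) the bags cover all of {a, b, c, d, e, f, g, h, i}; (ii) for each edge, some bag contains both endpoints; (iii) the bags containing any fixed vertex form a subtree. All hold, so the decomposition is valid with width 4 − 1 = 3.

Yes; width 3.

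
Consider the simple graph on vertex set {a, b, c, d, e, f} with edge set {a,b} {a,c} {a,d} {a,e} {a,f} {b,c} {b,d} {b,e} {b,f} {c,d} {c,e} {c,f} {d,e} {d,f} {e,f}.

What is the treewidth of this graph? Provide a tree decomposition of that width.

Treewidth 5.
One such decomposition:
Bags: B1 = {a, b, c, d, e, f}
Tree: (single bag)

A single bag containing all 6 vertices is trivially a valid decomposition of width 5. Conversely, {a, b, c, d, e, f} is a clique of size 6, and the vertices of any clique must share a bag in every tree decomposition; so some bag has ≥ 6 vertices and tw(G) ≥ 5. The upper and lower bounds meet at 5, so that is the treewidth.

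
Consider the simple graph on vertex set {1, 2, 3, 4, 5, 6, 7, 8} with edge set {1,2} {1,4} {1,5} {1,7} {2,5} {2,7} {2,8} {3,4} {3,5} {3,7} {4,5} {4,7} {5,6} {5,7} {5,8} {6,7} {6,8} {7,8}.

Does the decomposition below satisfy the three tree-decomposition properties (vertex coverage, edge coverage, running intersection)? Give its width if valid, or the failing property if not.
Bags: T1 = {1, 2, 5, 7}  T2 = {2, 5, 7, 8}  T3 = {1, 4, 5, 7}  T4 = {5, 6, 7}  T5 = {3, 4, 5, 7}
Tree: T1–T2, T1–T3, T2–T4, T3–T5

A tree decomposition must satisfy three properties: every vertex lies in some bag; for every edge, both endpoints lie together in some bag; and for every vertex, the bags containing it form a connected subtree. Here edge (8,6) lies in no bag, so the decomposition is invalid.

No — edge (8,6) lies in no bag.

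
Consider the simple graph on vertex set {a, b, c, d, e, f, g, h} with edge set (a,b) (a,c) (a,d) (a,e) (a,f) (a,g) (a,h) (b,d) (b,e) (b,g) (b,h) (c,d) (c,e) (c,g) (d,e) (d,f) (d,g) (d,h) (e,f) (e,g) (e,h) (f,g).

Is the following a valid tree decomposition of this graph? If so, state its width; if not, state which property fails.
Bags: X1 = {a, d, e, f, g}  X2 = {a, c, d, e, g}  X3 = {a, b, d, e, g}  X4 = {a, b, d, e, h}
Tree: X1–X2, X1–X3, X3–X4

Yes; width 4.

Vertex coverage: the bags together contain {a, b, c, d, e, f, g, h}, the full vertex set. Edge coverage: each edge of G has both endpoints in at least one bag. Running intersection: for every vertex, the bags containing it form a connected subtree. All three properties hold, so this is a valid tree decomposition of width max|bag| − 1 = 4, and hence tw(G) ≤ 4.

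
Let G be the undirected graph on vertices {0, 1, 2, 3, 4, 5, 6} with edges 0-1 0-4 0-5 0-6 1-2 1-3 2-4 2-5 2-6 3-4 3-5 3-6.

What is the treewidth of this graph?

3

A width-3 tree decomposition is:
Bags: B1 = {0, 2, 3, 5}  B2 = {0, 2, 3, 6}  B3 = {0, 2, 3, 4}  B4 = {0, 1, 2, 3}
Tree: B1–B2, B2–B3, B3–B4
The largest bag has 4 vertices, giving width 3; this decomposition certifies tw(G) ≤ 3. For the lower bound: the 4 vertex sets {3,5}, {0,6}, {2}, {4} are disjoint, each induces a connected subgraph, and every pair is joined by at least one edge of G. Contracting each set to a single vertex therefore yields K_{4} as a minor, and since treewidth is minor-monotone, tw(G) ≥ tw(K_{4}) = 3. The upper and lower bounds meet at 3, so that is the treewidth.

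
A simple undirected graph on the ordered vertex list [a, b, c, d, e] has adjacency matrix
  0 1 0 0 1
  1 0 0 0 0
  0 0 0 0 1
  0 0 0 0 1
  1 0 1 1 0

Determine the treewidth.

A width-1 tree decomposition is:
Bags: B1 = {a, b}  B2 = {a, e}  B3 = {d, e}  B4 = {c, e}
Tree: B1–B2, B2–B3, B3–B4
The largest bag has 2 vertices, giving width 1; this decomposition certifies tw(G) ≤ 1. Since G has at least one edge (e.g. b–a), it is not an edgeless graph, so tw(G) ≥ 1. The upper and lower bounds meet at 1, so that is the treewidth.

1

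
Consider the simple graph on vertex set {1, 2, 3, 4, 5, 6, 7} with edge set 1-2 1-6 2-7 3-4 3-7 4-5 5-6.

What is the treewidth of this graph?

2

A width-2 tree decomposition is:
Bags: B1 = {1, 5, 6}  B2 = {1, 4, 5}  B3 = {1, 3, 4}  B4 = {1, 3, 7}  B5 = {1, 2, 7}
Tree: B1–B2, B2–B3, B3–B4, B4–B5
Every bag has size at most 3, so the width is 3 − 1 = 2 and tw(G) ≤ 2. The edges 1–6–5–4–3–7–2–1 form a cycle, so G is not a tree and its treewidth is at least 2. Hence tw(G) = 2 exactly.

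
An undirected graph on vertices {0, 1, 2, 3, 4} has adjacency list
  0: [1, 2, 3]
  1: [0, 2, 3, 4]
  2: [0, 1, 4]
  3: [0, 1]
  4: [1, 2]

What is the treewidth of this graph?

A width-2 tree decomposition is:
Bags: B1 = {0, 1, 2}  B2 = {1, 2, 4}  B3 = {0, 1, 3}
Tree: B1–B2, B1–B3
The largest bag has 3 vertices, giving width 2; this decomposition certifies tw(G) ≤ 2. For the lower bound, the 3 vertices {0, 1, 2} are pairwise adjacent, and any tree decomposition puts a clique entirely inside one bag — forcing width ≥ 2. Therefore the treewidth is 2.

2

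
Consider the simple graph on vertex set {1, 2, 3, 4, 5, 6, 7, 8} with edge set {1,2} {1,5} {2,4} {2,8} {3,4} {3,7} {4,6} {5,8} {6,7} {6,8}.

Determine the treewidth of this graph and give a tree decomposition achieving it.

Treewidth 2.
Bags: B1 = {3, 6, 7}  B2 = {3, 4, 6}  B3 = {4, 6, 8}  B4 = {2, 4, 8}  B5 = {2, 5, 8}  B6 = {1, 2, 5}
Tree: B1–B2, B2–B3, B3–B4, B4–B5, B5–B6

Each bag holds 3 vertices, so the decomposition has width 2, which upper-bounds the treewidth. Since 7–3–4–6–7 is a cycle in G, G is not acyclic. Forests are exactly the graphs of treewidth ≤ 1, so tw(G) ≥ 2. Combining the bounds, tw(G) = 2.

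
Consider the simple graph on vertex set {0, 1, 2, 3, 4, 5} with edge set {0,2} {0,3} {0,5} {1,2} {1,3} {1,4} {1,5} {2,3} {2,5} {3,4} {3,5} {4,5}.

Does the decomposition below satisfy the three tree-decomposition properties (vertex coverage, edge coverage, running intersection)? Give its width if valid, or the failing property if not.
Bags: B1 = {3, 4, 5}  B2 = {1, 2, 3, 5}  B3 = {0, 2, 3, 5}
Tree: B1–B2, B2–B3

A tree decomposition must satisfy three properties: every vertex lies in some bag; for every edge, both endpoints lie together in some bag; and for every vertex, the bags containing it form a connected subtree. Here edge (1,4) lies in no bag, so the decomposition is invalid.

No — edge (1,4) lies in no bag.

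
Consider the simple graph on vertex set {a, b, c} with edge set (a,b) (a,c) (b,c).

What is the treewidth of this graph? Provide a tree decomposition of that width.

Treewidth 2.
One optimal decomposition is:
Bags: B1 = {a, b, c}
Tree: (single bag)

A single bag containing all 3 vertices is trivially a valid decomposition of width 2. On the other hand G contains the 3-clique {a, b, c}. A clique must lie in a single bag of any decomposition, so no decomposition can have width below 2. Therefore the treewidth is 2.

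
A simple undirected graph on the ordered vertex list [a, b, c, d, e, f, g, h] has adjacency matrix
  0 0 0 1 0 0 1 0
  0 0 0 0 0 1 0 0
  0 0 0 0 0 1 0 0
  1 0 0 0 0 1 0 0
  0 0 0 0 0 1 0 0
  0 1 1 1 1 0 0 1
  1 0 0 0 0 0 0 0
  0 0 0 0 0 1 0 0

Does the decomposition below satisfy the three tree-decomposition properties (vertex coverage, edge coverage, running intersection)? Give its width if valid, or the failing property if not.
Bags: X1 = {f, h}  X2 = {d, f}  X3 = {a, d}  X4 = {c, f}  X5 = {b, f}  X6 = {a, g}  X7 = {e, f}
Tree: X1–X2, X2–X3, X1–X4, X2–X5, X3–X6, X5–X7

Yes; width 1.

Every vertex of G appears in some bag (union = {a, b, c, d, e, f, g, h}); every edge is covered by a bag; and for each vertex v the set of bags containing v is connected in the bag tree. The decomposition is therefore valid. The largest bag has 2 vertices, so the width is 1.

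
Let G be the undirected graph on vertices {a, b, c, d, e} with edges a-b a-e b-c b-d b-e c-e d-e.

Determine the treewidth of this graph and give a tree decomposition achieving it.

Treewidth 2.
One optimal decomposition is:
Bags: B1 = {b, c, e}  B2 = {b, d, e}  B3 = {a, b, e}
Tree: B1–B2, B2–B3

The largest bag has 3 vertices, giving width 2; this decomposition certifies tw(G) ≤ 2. On the other hand G contains the 3-clique {b, d, e}. A clique must lie in a single bag of any decomposition, so no decomposition can have width below 2. Combining the bounds, tw(G) = 2.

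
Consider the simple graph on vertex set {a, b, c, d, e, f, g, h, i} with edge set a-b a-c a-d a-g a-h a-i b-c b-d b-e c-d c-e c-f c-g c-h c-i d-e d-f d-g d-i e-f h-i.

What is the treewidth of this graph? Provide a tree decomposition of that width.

Every bag has size at most 4, so the width is 4 − 1 = 3 and tw(G) ≤ 3. Conversely, {a, c, d, g} is a clique of size 4, and the vertices of any clique must share a bag in every tree decomposition; so some bag has ≥ 4 vertices and tw(G) ≥ 3. Hence tw(G) = 3 exactly.

Treewidth 3.
Bags: B1 = {b, c, d, e}  B2 = {a, b, c, d}  B3 = {a, c, d, g}  B4 = {a, c, d, i}  B5 = {c, d, e, f}  B6 = {a, c, h, i}
Tree: B1–B2, B2–B3, B2–B4, B1–B5, B4–B6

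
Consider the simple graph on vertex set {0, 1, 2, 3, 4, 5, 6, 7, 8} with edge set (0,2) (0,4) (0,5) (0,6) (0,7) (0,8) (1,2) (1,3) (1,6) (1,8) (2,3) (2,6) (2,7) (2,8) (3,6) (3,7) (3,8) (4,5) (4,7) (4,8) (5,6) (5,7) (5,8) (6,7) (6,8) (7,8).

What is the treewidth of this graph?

A width-4 tree decomposition is:
Bags: B1 = {2, 3, 6, 7, 8}  B2 = {0, 2, 6, 7, 8}  B3 = {0, 5, 6, 7, 8}  B4 = {1, 2, 3, 6, 8}  B5 = {0, 4, 5, 7, 8}
Tree: B1–B2, B2–B3, B1–B4, B3–B5
The largest bag has 5 vertices, giving width 4; this decomposition certifies tw(G) ≤ 4. On the other hand G contains the 5-clique {0, 4, 5, 7, 8}. A clique must lie in a single bag of any decomposition, so no decomposition can have width below 4. Hence tw(G) = 4 exactly.

4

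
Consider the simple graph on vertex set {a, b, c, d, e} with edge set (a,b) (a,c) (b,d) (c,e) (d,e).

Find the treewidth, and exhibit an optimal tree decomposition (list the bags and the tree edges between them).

Treewidth 2.
One such decomposition:
Bags: B1 = {a, b, c}  B2 = {b, c, e}  B3 = {b, d, e}
Tree: B1–B2, B2–B3

Every bag has size at most 3, so the width is 3 − 1 = 2 and tw(G) ≤ 2. The edges b–a–c–e–d–b form a cycle, so G is not a tree and its treewidth is at least 2. The upper and lower bounds meet at 2, so that is the treewidth.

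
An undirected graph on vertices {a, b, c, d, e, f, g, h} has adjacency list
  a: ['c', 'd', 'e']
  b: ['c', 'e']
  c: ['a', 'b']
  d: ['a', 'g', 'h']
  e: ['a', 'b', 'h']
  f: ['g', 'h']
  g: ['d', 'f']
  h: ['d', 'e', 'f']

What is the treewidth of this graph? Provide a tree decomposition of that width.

Treewidth 2.
One such decomposition:
Bags: B1 = {a, b, c}  B2 = {a, b, e}  B3 = {a, d, e}  B4 = {d, e, h}  B5 = {d, g, h}  B6 = {f, g, h}
Tree: B1–B2, B2–B3, B3–B4, B4–B5, B5–B6

Each bag holds 3 vertices, so the decomposition has width 2, which upper-bounds the treewidth. Since c–b–e–a–c is a cycle in G, G is not acyclic. Forests are exactly the graphs of treewidth ≤ 1, so tw(G) ≥ 2. Therefore the treewidth is 2.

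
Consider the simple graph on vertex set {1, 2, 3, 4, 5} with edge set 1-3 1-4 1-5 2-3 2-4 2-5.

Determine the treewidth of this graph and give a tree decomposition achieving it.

Each bag holds 3 vertices, so the decomposition has width 2, which upper-bounds the treewidth. The edges 1–3–2–5–1 form a cycle, so G is not a tree and its treewidth is at least 2. Therefore the treewidth is 2.

Treewidth 2.
One optimal decomposition is:
Bags: B1 = {1, 2, 3}  B2 = {1, 2, 5}  B3 = {1, 2, 4}
Tree: B1–B2, B2–B3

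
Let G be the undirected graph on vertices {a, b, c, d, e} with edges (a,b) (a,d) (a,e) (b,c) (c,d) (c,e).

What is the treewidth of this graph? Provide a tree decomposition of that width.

Treewidth 2.
Bags: B1 = {a, c, e}  B2 = {a, c, d}  B3 = {a, b, c}
Tree: B1–B2, B2–B3

The largest bag has 3 vertices, giving width 2; this decomposition certifies tw(G) ≤ 2. For the lower bound, G contains the cycle a–e–c–d–a, so G is not a forest; only forests have treewidth ≤ 1, hence tw(G) ≥ 2. Hence tw(G) = 2 exactly.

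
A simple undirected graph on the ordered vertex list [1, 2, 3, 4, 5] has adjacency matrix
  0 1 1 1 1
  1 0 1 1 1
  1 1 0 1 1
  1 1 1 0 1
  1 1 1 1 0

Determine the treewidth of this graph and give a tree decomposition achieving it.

A single bag containing all 5 vertices is trivially a valid decomposition of width 4. On the other hand G contains the 5-clique {1, 2, 3, 4, 5}. A clique must lie in a single bag of any decomposition, so no decomposition can have width below 4. Therefore the treewidth is 4.

Treewidth 4.
One optimal decomposition is:
Bags: B1 = {1, 2, 3, 4, 5}
Tree: (single bag)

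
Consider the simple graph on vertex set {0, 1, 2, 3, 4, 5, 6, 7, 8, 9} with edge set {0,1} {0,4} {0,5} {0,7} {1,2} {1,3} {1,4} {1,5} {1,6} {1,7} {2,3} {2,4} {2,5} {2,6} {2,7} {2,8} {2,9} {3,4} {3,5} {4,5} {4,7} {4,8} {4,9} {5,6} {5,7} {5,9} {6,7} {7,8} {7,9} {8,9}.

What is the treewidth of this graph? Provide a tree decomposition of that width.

Each bag holds 5 vertices, so the decomposition has width 4, which upper-bounds the treewidth. Conversely, {0, 1, 4, 5, 7} is a clique of size 5, and the vertices of any clique must share a bag in every tree decomposition; so some bag has ≥ 5 vertices and tw(G) ≥ 4. Therefore the treewidth is 4.

Treewidth 4.
Bags: B1 = {1, 2, 4, 5, 7}  B2 = {1, 2, 3, 4, 5}  B3 = {0, 1, 4, 5, 7}  B4 = {2, 4, 5, 7, 9}  B5 = {1, 2, 5, 6, 7}  B6 = {2, 4, 7, 8, 9}
Tree: B1–B2, B1–B3, B1–B4, B1–B5, B4–B6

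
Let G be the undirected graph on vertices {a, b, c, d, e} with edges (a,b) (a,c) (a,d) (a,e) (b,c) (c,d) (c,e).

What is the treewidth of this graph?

A width-2 tree decomposition is:
Bags: B1 = {a, b, c}  B2 = {a, c, e}  B3 = {a, c, d}
Tree: B1–B2, B1–B3
Each bag holds 3 vertices, so the decomposition has width 2, which upper-bounds the treewidth. On the other hand G contains the 3-clique {a, c, d}. A clique must lie in a single bag of any decomposition, so no decomposition can have width below 2. The upper and lower bounds meet at 2, so that is the treewidth.

2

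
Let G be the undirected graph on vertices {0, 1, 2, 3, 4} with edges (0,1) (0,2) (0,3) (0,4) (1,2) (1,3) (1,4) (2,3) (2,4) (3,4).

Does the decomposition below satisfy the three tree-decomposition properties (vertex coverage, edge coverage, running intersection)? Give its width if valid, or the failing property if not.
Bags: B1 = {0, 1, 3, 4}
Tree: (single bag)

No — vertex 2 appears in no bag.

A tree decomposition must satisfy three properties: every vertex lies in some bag; for every edge, both endpoints lie together in some bag; and for every vertex, the bags containing it form a connected subtree. Here vertex 2 appears in no bag, so the decomposition is invalid.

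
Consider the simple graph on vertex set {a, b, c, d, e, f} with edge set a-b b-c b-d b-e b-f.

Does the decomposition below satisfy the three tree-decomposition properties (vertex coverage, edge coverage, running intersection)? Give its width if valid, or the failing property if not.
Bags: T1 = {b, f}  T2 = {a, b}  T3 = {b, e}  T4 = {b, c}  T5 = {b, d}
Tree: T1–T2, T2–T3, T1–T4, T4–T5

Yes; width 1.

Every vertex of G appears in some bag (union = {a, b, c, d, e, f}); every edge is covered by a bag; and for each vertex v the set of bags containing v is connected in the bag tree. The decomposition is therefore valid. The largest bag has 2 vertices, so the width is 1.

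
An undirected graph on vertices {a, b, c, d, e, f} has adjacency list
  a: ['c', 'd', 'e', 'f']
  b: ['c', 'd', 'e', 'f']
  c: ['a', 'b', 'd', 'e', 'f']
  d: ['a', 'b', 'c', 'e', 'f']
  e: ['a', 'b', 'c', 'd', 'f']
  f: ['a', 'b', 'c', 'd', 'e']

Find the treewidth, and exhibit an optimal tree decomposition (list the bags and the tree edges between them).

Treewidth 4.
One such decomposition:
Bags: B1 = {b, c, d, e, f}  B2 = {a, c, d, e, f}
Tree: B1–B2

Each bag holds 5 vertices, so the decomposition has width 4, which upper-bounds the treewidth. For the lower bound, the 5 vertices {a, c, d, e, f} are pairwise adjacent, and any tree decomposition puts a clique entirely inside one bag — forcing width ≥ 4. Therefore the treewidth is 4.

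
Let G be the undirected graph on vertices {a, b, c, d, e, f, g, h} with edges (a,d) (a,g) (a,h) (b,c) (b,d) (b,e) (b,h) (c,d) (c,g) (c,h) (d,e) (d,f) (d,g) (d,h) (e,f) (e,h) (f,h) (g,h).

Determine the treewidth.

A width-3 tree decomposition is:
Bags: B1 = {d, e, f, h}  B2 = {b, d, e, h}  B3 = {b, c, d, h}  B4 = {c, d, g, h}  B5 = {a, d, g, h}
Tree: B1–B2, B2–B3, B3–B4, B4–B5
The largest bag has 4 vertices, giving width 3; this decomposition certifies tw(G) ≤ 3. Conversely, {c, d, g, h} is a clique of size 4, and the vertices of any clique must share a bag in every tree decomposition; so some bag has ≥ 4 vertices and tw(G) ≥ 3. Combining the bounds, tw(G) = 3.

3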